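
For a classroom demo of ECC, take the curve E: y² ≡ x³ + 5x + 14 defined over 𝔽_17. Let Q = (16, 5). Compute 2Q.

tangent at (16, 5): λ = (3·16² + 5)/(2·5) ≡ 8/10. 10⁻¹ ≡ 12 (mod 17), so λ ≡ 8·12 ≡ 11.
  x = λ² - 16 - 16 = 121 - 32 ≡ 4; y = λ·(16 - 4) - 5 ≡ 8. → (4, 8)

(4, 8)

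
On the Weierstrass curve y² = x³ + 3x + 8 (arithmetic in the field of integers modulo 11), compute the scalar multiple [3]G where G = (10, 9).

Repeated addition: build up to 3G.
2G: tangent at (10, 9): λ = (3·10² + 3)/(2·9) ≡ 6/7. 7⁻¹ ≡ 8 (mod 11), so λ ≡ 6·8 ≡ 4.
  x = λ² - 10 - 10 = 16 - 20 ≡ 7; y = λ·(10 - 7) - 9 ≡ 3. → (7, 3)
3G: (7, 3) + (10, 9). λ = (9 - 3)/(10 - 7) ≡ 6/3 mod 11. 3⁻¹ ≡ 4 (mod 11), so λ ≡ 2.
  x = λ² - 7 - 10 = 4 - 17 ≡ 9; y = λ·(7 - 9) - 3 ≡ 4. → (9, 4)

(9, 4)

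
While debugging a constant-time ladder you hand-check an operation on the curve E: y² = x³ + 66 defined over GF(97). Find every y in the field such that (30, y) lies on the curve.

x³ + 0x + 66 = 27066 ≡ 3 (mod 97).
Square roots of 3 mod 97: 10 and 87 (since 10² = 100 ≡ 3).

10, 87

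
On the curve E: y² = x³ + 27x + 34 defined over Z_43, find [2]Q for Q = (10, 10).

(32, 13)

tangent at (10, 10): λ = (3·10² + 27)/(2·10) ≡ 26/20. 20⁻¹ ≡ 28 (mod 43) since 20·28 = 560 ≡ 1, so λ ≡ 26·28 ≡ 40.
  x = λ² - 10 - 10 = 1600 - 20 ≡ 32; y = λ·(10 - 32) - 10 ≡ 13. → (32, 13)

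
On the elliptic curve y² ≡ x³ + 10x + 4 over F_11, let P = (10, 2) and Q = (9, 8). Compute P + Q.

(6, 7)

(10, 2) + (9, 8). λ = (8 - 2)/(9 - 10) ≡ 6/10 mod 11. 10⁻¹ ≡ 10 (mod 11), so λ ≡ 5.
  x = λ² - 10 - 9 = 25 - 19 ≡ 6; y = λ·(10 - 6) - 2 ≡ 7. → (6, 7)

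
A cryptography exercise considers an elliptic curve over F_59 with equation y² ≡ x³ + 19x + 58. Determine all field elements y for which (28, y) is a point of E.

x³ + 19x + 58 = 22542 ≡ 4 (mod 59).
Square roots of 4 mod 59: 2 and 57 (since 2² = 4 ≡ 4).

2, 57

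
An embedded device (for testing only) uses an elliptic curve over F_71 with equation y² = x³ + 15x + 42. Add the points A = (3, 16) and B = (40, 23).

(34, 5)

(3, 16) + (40, 23). λ = (23 - 16)/(40 - 3) ≡ 7/37 mod 71. 37⁻¹ ≡ 48 (mod 71), so λ ≡ 52.
  x = λ² - 3 - 40 = 2704 - 43 ≡ 34; y = λ·(3 - 34) - 16 ≡ 5. → (34, 5)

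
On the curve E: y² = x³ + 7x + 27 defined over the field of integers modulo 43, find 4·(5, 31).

Write P = (5, 31).
Repeated addition: build up to 4P.
2P: tangent at (5, 31): λ = (3·5² + 7)/(2·31) ≡ 39/19. 19⁻¹ ≡ 34 (mod 43) since 19·34 = 646 ≡ 1, so λ ≡ 39·34 ≡ 36.
  x = λ² - 5 - 5 = 1296 - 10 ≡ 39; y = λ·(5 - 39) - 31 ≡ 35. → (39, 35)
3P: (39, 35) + (5, 31). λ = (31 - 35)/(5 - 39) ≡ 39/9 mod 43. 9⁻¹ ≡ 24 (mod 43) since 9·24 = 216 ≡ 1, so λ ≡ 33.
  x = λ² - 39 - 5 = 1089 - 44 ≡ 13; y = λ·(39 - 13) - 35 ≡ 6. → (13, 6)
4P: (13, 6) + (5, 31). λ = (31 - 6)/(5 - 13) ≡ 25/35 mod 43. 35⁻¹ ≡ 16 (mod 43), so λ ≡ 13.
  x = λ² - 13 - 5 = 169 - 18 ≡ 22; y = λ·(13 - 22) - 6 ≡ 6. → (22, 6)

(22, 6)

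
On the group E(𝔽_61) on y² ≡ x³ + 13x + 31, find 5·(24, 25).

(53, 5)

Write Q = (24, 25).
Double-and-add on 5 = (101)₂. Start with Q = (24, 25) for the leading 1-bit.
double: tangent at (24, 25): λ = (3·24² + 13)/(2·25) ≡ 33/50. 50⁻¹ ≡ 11 (mod 61), so λ ≡ 33·11 ≡ 58.
  x = λ² - 24 - 24 = 3364 - 48 ≡ 22; y = λ·(24 - 22) - 25 ≡ 30. → (22, 30)
double: tangent at (22, 30): λ = (3·22² + 13)/(2·30) ≡ 1/60. 60⁻¹ ≡ 60 (mod 61), so λ ≡ 1·60 ≡ 60.
  x = λ² - 22 - 22 = 3600 - 44 ≡ 18; y = λ·(22 - 18) - 30 ≡ 27. → (18, 27)
add Q: (18, 27) + (24, 25). λ = (25 - 27)/(24 - 18) ≡ 59/6 mod 61. 6⁻¹ ≡ 51 (mod 61) since 6·51 = 306 ≡ 1, so λ ≡ 20.
  x = λ² - 18 - 24 = 400 - 42 ≡ 53; y = λ·(18 - 53) - 27 ≡ 5. → (53, 5)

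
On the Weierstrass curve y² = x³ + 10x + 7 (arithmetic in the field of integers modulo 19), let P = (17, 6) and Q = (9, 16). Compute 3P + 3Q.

First 3P:
Repeated addition: build up to 3P.
2P: tangent at (17, 6): λ = (3·17² + 10)/(2·6) ≡ 3/12. 12⁻¹ ≡ 8 (mod 19), so λ ≡ 3·8 ≡ 5.
  x = λ² - 17 - 17 = 25 - 34 ≡ 10; y = λ·(17 - 10) - 6 ≡ 10. → (10, 10)
3P: (10, 10) + (17, 6). λ = (6 - 10)/(17 - 10) ≡ 15/7 mod 19. 7⁻¹ ≡ 11 (mod 19), so λ ≡ 13.
  x = λ² - 10 - 17 = 169 - 27 ≡ 9; y = λ·(10 - 9) - 10 ≡ 3. → (9, 3)
3P = (9, 3).
Next 3Q:
Repeated addition: build up to 3Q.
2Q: tangent at (9, 16): λ = (3·9² + 10)/(2·16) ≡ 6/13. 13⁻¹ ≡ 3 (mod 19), so λ ≡ 6·3 ≡ 18.
  x = λ² - 9 - 9 = 324 - 18 ≡ 2; y = λ·(9 - 2) - 16 ≡ 15. → (2, 15)
3Q: (2, 15) + (9, 16). λ = (16 - 15)/(9 - 2) ≡ 1/7 mod 19. 7⁻¹ ≡ 11 (mod 19) since 7·11 = 77 ≡ 1, so λ ≡ 11.
  x = λ² - 2 - 9 = 121 - 11 ≡ 15; y = λ·(2 - 15) - 15 ≡ 13. → (15, 13)
3Q = (15, 13).
Finally 3P + 3Q:
(9, 3) + (15, 13). λ = (13 - 3)/(15 - 9) ≡ 10/6 mod 19. 6⁻¹ ≡ 16 (mod 19), so λ ≡ 8.
  x = λ² - 9 - 15 = 64 - 24 ≡ 2; y = λ·(9 - 2) - 3 ≡ 15. → (2, 15)

(2, 15)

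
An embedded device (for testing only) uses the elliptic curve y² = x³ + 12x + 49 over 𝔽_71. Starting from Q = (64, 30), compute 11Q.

(50, 60)

Double-and-add on 11 = (1011)₂. Start with Q = (64, 30) for the leading 1-bit.
double: tangent at (64, 30): λ = (3·64² + 12)/(2·30) ≡ 17/60. 60⁻¹ ≡ 58 (mod 71), so λ ≡ 17·58 ≡ 63.
  x = λ² - 64 - 64 = 3969 - 128 ≡ 7; y = λ·(64 - 7) - 30 ≡ 11. → (7, 11)
double: tangent at (7, 11): λ = (3·7² + 12)/(2·11) ≡ 17/22. 22⁻¹ ≡ 42 (mod 71), so λ ≡ 17·42 ≡ 4.
  x = λ² - 7 - 7 = 16 - 14 ≡ 2; y = λ·(7 - 2) - 11 ≡ 9. → (2, 9)
add Q: (2, 9) + (64, 30). λ = (30 - 9)/(64 - 2) ≡ 21/62 mod 71. 62⁻¹ ≡ 63 (mod 71), so λ ≡ 45.
  x = λ² - 2 - 64 = 2025 - 66 ≡ 42; y = λ·(2 - 42) - 9 ≡ 37. → (42, 37)
double: tangent at (42, 37): λ = (3·42² + 12)/(2·37) ≡ 50/3. 3⁻¹ ≡ 24 (mod 71) since 3·24 = 72 ≡ 1, so λ ≡ 50·24 ≡ 64.
  x = λ² - 42 - 42 = 4096 - 84 ≡ 36; y = λ·(42 - 36) - 37 ≡ 63. → (36, 63)
add Q: (36, 63) + (64, 30). λ = (30 - 63)/(64 - 36) ≡ 38/28 mod 71. 28⁻¹ ≡ 33 (mod 71), so λ ≡ 47.
  x = λ² - 36 - 64 = 2209 - 100 ≡ 50; y = λ·(36 - 50) - 63 ≡ 60. → (50, 60)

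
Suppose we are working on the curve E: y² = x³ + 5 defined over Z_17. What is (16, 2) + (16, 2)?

(10, 11)

tangent at (16, 2): λ = (3·16² + 0)/(2·2) ≡ 3/4. 4⁻¹ ≡ 13 (mod 17) since 4·13 = 52 ≡ 1, so λ ≡ 3·13 ≡ 5.
  x = λ² - 16 - 16 = 25 - 32 ≡ 10; y = λ·(16 - 10) - 2 ≡ 11. → (10, 11)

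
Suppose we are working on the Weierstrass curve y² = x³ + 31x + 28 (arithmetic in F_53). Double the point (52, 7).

tangent at (52, 7): λ = (3·52² + 31)/(2·7) ≡ 34/14. 14⁻¹ ≡ 19 (mod 53) since 14·19 = 266 ≡ 1, so λ ≡ 34·19 ≡ 10.
  x = λ² - 52 - 52 = 100 - 104 ≡ 49; y = λ·(52 - 49) - 7 ≡ 23. → (49, 23)

(49, 23)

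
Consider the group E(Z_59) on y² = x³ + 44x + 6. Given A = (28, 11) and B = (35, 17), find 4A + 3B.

(11, 46)

First 4A:
Double-and-add on 4 = (100)₂. Start with A = (28, 11) for the leading 1-bit.
double: tangent at (28, 11): λ = (3·28² + 44)/(2·11) ≡ 36/22. 22⁻¹ ≡ 51 (mod 59) since 22·51 = 1122 ≡ 1, so λ ≡ 36·51 ≡ 7.
  x = λ² - 28 - 28 = 49 - 56 ≡ 52; y = λ·(28 - 52) - 11 ≡ 57. → (52, 57)
double: tangent at (52, 57): λ = (3·52² + 44)/(2·57) ≡ 14/55. 55⁻¹ ≡ 44 (mod 59), so λ ≡ 14·44 ≡ 26.
  x = λ² - 52 - 52 = 676 - 104 ≡ 41; y = λ·(52 - 41) - 57 ≡ 52. → (41, 52)
4A = (41, 52).
Next 3B:
Repeated addition: build up to 3B.
2B: tangent at (35, 17): λ = (3·35² + 44)/(2·17) ≡ 2/34. 34⁻¹ ≡ 33 (mod 59) since 34·33 = 1122 ≡ 1, so λ ≡ 2·33 ≡ 7.
  x = λ² - 35 - 35 = 49 - 70 ≡ 38; y = λ·(35 - 38) - 17 ≡ 21. → (38, 21)
3B: (38, 21) + (35, 17). λ = (17 - 21)/(35 - 38) ≡ 55/56 mod 59. 56⁻¹ ≡ 39 (mod 59), so λ ≡ 21.
  x = λ² - 38 - 35 = 441 - 73 ≡ 14; y = λ·(38 - 14) - 21 ≡ 11. → (14, 11)
3B = (14, 11).
Finally 4A + 3B:
(41, 52) + (14, 11). λ = (11 - 52)/(14 - 41) ≡ 18/32 mod 59. 32⁻¹ ≡ 24 (mod 59), so λ ≡ 19.
  x = λ² - 41 - 14 = 361 - 55 ≡ 11; y = λ·(41 - 11) - 52 ≡ 46. → (11, 46)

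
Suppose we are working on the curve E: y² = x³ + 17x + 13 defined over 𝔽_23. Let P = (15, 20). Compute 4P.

Repeated addition: build up to 4P.
2P: tangent at (15, 20): λ = (3·15² + 17)/(2·20) ≡ 2/17. 17⁻¹ ≡ 19 (mod 23) since 17·19 = 323 ≡ 1, so λ ≡ 2·19 ≡ 15.
  x = λ² - 15 - 15 = 225 - 30 ≡ 11; y = λ·(15 - 11) - 20 ≡ 17. → (11, 17)
3P: (11, 17) + (15, 20). λ = (20 - 17)/(15 - 11) ≡ 3/4 mod 23. 4⁻¹ ≡ 6 (mod 23), so λ ≡ 18.
  x = λ² - 11 - 15 = 324 - 26 ≡ 22; y = λ·(11 - 22) - 17 ≡ 15. → (22, 15)
4P: (22, 15) + (15, 20). λ = (20 - 15)/(15 - 22) ≡ 5/16 mod 23. 16⁻¹ ≡ 13 (mod 23) since 16·13 = 208 ≡ 1, so λ ≡ 19.
  x = λ² - 22 - 15 = 361 - 37 ≡ 2; y = λ·(22 - 2) - 15 ≡ 20. → (2, 20)

(2, 20)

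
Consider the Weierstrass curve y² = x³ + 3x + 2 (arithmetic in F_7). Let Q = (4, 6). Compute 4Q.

(2, 4)

Repeated addition: build up to 4Q.
2Q: tangent at (4, 6): λ = (3·4² + 3)/(2·6) ≡ 2/5. 5⁻¹ ≡ 3 (mod 7), so λ ≡ 2·3 ≡ 6.
  x = λ² - 4 - 4 = 36 - 8 ≡ 0; y = λ·(4 - 0) - 6 ≡ 4. → (0, 4)
3Q: (0, 4) + (4, 6). λ = (6 - 4)/(4 - 0) ≡ 2/4 mod 7. 4⁻¹ ≡ 2 (mod 7) since 4·2 = 8 ≡ 1, so λ ≡ 4.
  x = λ² - 0 - 4 = 16 - 4 ≡ 5; y = λ·(0 - 5) - 4 ≡ 4. → (5, 4)
4Q: (5, 4) + (4, 6). λ = (6 - 4)/(4 - 5) ≡ 2/6 mod 7. 6⁻¹ ≡ 6 (mod 7) since 6·6 = 36 ≡ 1, so λ ≡ 5.
  x = λ² - 5 - 4 = 25 - 9 ≡ 2; y = λ·(5 - 2) - 4 ≡ 4. → (2, 4)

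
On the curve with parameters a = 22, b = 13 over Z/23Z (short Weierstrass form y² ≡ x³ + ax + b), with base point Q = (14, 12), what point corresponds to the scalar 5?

Repeated addition: build up to 5Q.
2Q: tangent at (14, 12): λ = (3·14² + 22)/(2·12) ≡ 12/1. 1⁻¹ ≡ 1 (mod 23) since 1·1 = 1 ≡ 1, so λ ≡ 12·1 ≡ 12.
  x = λ² - 14 - 14 = 144 - 28 ≡ 1; y = λ·(14 - 1) - 12 ≡ 6. → (1, 6)
3Q: (1, 6) + (14, 12). λ = (12 - 6)/(14 - 1) ≡ 6/13 mod 23. 13⁻¹ ≡ 16 (mod 23), so λ ≡ 4.
  x = λ² - 1 - 14 = 16 - 15 ≡ 1; y = λ·(1 - 1) - 6 ≡ 17. → (1, 17)
4Q: (1, 17) + (14, 12). λ = (12 - 17)/(14 - 1) ≡ 18/13 mod 23. 13⁻¹ ≡ 16 (mod 23) since 13·16 = 208 ≡ 1, so λ ≡ 12.
  x = λ² - 1 - 14 = 144 - 15 ≡ 14; y = λ·(1 - 14) - 17 ≡ 11. → (14, 11)
5Q: (14, 11) + (14, 12): same x and y₁ ≡ -y₂, so the sum is the point at infinity.

O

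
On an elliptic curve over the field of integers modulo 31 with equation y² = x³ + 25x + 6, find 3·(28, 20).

(2, 23)

Write P = (28, 20).
Repeated addition: build up to 3P.
2P: tangent at (28, 20): λ = (3·28² + 25)/(2·20) ≡ 21/9. 9⁻¹ ≡ 7 (mod 31), so λ ≡ 21·7 ≡ 23.
  x = λ² - 28 - 28 = 529 - 56 ≡ 8; y = λ·(28 - 8) - 20 ≡ 6. → (8, 6)
3P: (8, 6) + (28, 20). λ = (20 - 6)/(28 - 8) ≡ 14/20 mod 31. 20⁻¹ ≡ 14 (mod 31) since 20·14 = 280 ≡ 1, so λ ≡ 10.
  x = λ² - 8 - 28 = 100 - 36 ≡ 2; y = λ·(8 - 2) - 6 ≡ 23. → (2, 23)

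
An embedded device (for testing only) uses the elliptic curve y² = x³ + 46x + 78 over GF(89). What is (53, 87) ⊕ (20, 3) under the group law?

(53, 87) + (20, 3). λ = (3 - 87)/(20 - 53) ≡ 5/56 mod 89. 56⁻¹ ≡ 62 (mod 89) since 56·62 = 3472 ≡ 1, so λ ≡ 43.
  x = λ² - 53 - 20 = 1849 - 73 ≡ 85; y = λ·(53 - 85) - 87 ≡ 50. → (85, 50)

(85, 50)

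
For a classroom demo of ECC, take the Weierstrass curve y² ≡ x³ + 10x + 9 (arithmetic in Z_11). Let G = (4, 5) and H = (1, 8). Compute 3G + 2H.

First 3G:
Repeated addition: build up to 3G.
2G: tangent at (4, 5): λ = (3·4² + 10)/(2·5) ≡ 3/10. 10⁻¹ ≡ 10 (mod 11) since 10·10 = 100 ≡ 1, so λ ≡ 3·10 ≡ 8.
  x = λ² - 4 - 4 = 64 - 8 ≡ 1; y = λ·(4 - 1) - 5 ≡ 8. → (1, 8)
3G: (1, 8) + (4, 5). λ = (5 - 8)/(4 - 1) ≡ 8/3 mod 11. 3⁻¹ ≡ 4 (mod 11) since 3·4 = 12 ≡ 1, so λ ≡ 10.
  x = λ² - 1 - 4 = 100 - 5 ≡ 7; y = λ·(1 - 7) - 8 ≡ 9. → (7, 9)
3G = (7, 9).
Next 2H:
Repeated addition: build up to 2H.
2H: tangent at (1, 8): λ = (3·1² + 10)/(2·8) ≡ 2/5. 5⁻¹ ≡ 9 (mod 11), so λ ≡ 2·9 ≡ 7.
  x = λ² - 1 - 1 = 49 - 2 ≡ 3; y = λ·(1 - 3) - 8 ≡ 0. → (3, 0)
2H = (3, 0).
Finally 3G + 2H:
(7, 9) + (3, 0). λ = (0 - 9)/(3 - 7) ≡ 2/7 mod 11. 7⁻¹ ≡ 8 (mod 11), so λ ≡ 5.
  x = λ² - 7 - 3 = 25 - 10 ≡ 4; y = λ·(7 - 4) - 9 ≡ 6. → (4, 6)

(4, 6)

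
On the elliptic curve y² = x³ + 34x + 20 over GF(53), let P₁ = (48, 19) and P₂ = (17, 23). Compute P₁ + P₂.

(13, 50)

(48, 19) + (17, 23). λ = (23 - 19)/(17 - 48) ≡ 4/22 mod 53. 22⁻¹ ≡ 41 (mod 53) since 22·41 = 902 ≡ 1, so λ ≡ 5.
  x = λ² - 48 - 17 = 25 - 65 ≡ 13; y = λ·(48 - 13) - 19 ≡ 50. → (13, 50)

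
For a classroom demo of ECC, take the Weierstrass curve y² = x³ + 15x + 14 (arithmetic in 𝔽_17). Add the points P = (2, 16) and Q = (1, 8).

(2, 16) + (1, 8). λ = (8 - 16)/(1 - 2) ≡ 9/16 mod 17. 16⁻¹ ≡ 16 (mod 17) since 16·16 = 256 ≡ 1, so λ ≡ 8.
  x = λ² - 2 - 1 = 64 - 3 ≡ 10; y = λ·(2 - 10) - 16 ≡ 5. → (10, 5)

(10, 5)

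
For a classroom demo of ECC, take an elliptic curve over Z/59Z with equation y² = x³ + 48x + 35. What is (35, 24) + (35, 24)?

tangent at (35, 24): λ = (3·35² + 48)/(2·24) ≡ 6/48. 48⁻¹ ≡ 16 (mod 59) since 48·16 = 768 ≡ 1, so λ ≡ 6·16 ≡ 37.
  x = λ² - 35 - 35 = 1369 - 70 ≡ 1; y = λ·(35 - 1) - 24 ≡ 54. → (1, 54)

(1, 54)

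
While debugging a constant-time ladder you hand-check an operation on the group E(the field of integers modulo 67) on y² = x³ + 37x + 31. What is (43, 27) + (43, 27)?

(21, 32)

tangent at (43, 27): λ = (3·43² + 37)/(2·27) ≡ 23/54. 54⁻¹ ≡ 36 (mod 67), so λ ≡ 23·36 ≡ 24.
  x = λ² - 43 - 43 = 576 - 86 ≡ 21; y = λ·(43 - 21) - 27 ≡ 32. → (21, 32)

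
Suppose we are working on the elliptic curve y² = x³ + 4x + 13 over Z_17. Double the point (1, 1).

tangent at (1, 1): λ = (3·1² + 4)/(2·1) ≡ 7/2. 2⁻¹ ≡ 9 (mod 17) since 2·9 = 18 ≡ 1, so λ ≡ 7·9 ≡ 12.
  x = λ² - 1 - 1 = 144 - 2 ≡ 6; y = λ·(1 - 6) - 1 ≡ 7. → (6, 7)

(6, 7)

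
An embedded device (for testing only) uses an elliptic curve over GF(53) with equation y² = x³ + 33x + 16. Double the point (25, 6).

tangent at (25, 6): λ = (3·25² + 33)/(2·6) ≡ 0/12. 12⁻¹ ≡ 31 (mod 53), so λ ≡ 0·31 ≡ 0.
  x = λ² - 25 - 25 = 0 - 50 ≡ 3; y = λ·(25 - 3) - 6 ≡ 47. → (3, 47)

(3, 47)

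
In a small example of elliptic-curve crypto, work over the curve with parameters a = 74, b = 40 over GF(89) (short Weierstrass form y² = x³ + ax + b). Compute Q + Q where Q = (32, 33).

tangent at (32, 33): λ = (3·32² + 74)/(2·33) ≡ 31/66. 66⁻¹ ≡ 58 (mod 89) since 66·58 = 3828 ≡ 1, so λ ≡ 31·58 ≡ 18.
  x = λ² - 32 - 32 = 324 - 64 ≡ 82; y = λ·(32 - 82) - 33 ≡ 46. → (82, 46)

(82, 46)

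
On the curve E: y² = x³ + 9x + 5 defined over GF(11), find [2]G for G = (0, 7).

(9, 10)

tangent at (0, 7): λ = (3·0² + 9)/(2·7) ≡ 9/3. 3⁻¹ ≡ 4 (mod 11), so λ ≡ 9·4 ≡ 3.
  x = λ² - 0 - 0 = 9 - 0 ≡ 9; y = λ·(0 - 9) - 7 ≡ 10. → (9, 10)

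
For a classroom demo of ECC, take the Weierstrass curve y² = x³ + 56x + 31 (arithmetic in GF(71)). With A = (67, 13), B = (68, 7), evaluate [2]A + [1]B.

First 2A:
Repeated addition: build up to 2A.
2A: tangent at (67, 13): λ = (3·67² + 56)/(2·13) ≡ 33/26. 26⁻¹ ≡ 41 (mod 71) since 26·41 = 1066 ≡ 1, so λ ≡ 33·41 ≡ 4.
  x = λ² - 67 - 67 = 16 - 134 ≡ 24; y = λ·(67 - 24) - 13 ≡ 17. → (24, 17)
2A = (24, 17).
Finally 2A + B:
(24, 17) + (68, 7). λ = (7 - 17)/(68 - 24) ≡ 61/44 mod 71. 44⁻¹ ≡ 21 (mod 71) since 44·21 = 924 ≡ 1, so λ ≡ 3.
  x = λ² - 24 - 68 = 9 - 92 ≡ 59; y = λ·(24 - 59) - 17 ≡ 20. → (59, 20)

(59, 20)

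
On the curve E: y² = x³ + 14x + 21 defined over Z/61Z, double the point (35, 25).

(4, 43)

tangent at (35, 25): λ = (3·35² + 14)/(2·25) ≡ 29/50. 50⁻¹ ≡ 11 (mod 61) since 50·11 = 550 ≡ 1, so λ ≡ 29·11 ≡ 14.
  x = λ² - 35 - 35 = 196 - 70 ≡ 4; y = λ·(35 - 4) - 25 ≡ 43. → (4, 43)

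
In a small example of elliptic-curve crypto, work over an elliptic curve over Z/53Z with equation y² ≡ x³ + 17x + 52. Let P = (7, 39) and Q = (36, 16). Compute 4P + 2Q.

(48, 1)

First 4P:
Double-and-add on 4 = (100)₂. Start with P = (7, 39) for the leading 1-bit.
double: tangent at (7, 39): λ = (3·7² + 17)/(2·39) ≡ 5/25. 25⁻¹ ≡ 17 (mod 53), so λ ≡ 5·17 ≡ 32.
  x = λ² - 7 - 7 = 1024 - 14 ≡ 3; y = λ·(7 - 3) - 39 ≡ 36. → (3, 36)
double: tangent at (3, 36): λ = (3·3² + 17)/(2·36) ≡ 44/19. 19⁻¹ ≡ 14 (mod 53), so λ ≡ 44·14 ≡ 33.
  x = λ² - 3 - 3 = 1089 - 6 ≡ 23; y = λ·(3 - 23) - 36 ≡ 46. → (23, 46)
4P = (23, 46).
Next 2Q:
Repeated addition: build up to 2Q.
2Q: tangent at (36, 16): λ = (3·36² + 17)/(2·16) ≡ 36/32. 32⁻¹ ≡ 5 (mod 53), so λ ≡ 36·5 ≡ 21.
  x = λ² - 36 - 36 = 441 - 72 ≡ 51; y = λ·(36 - 51) - 16 ≡ 40. → (51, 40)
2Q = (51, 40).
Finally 4P + 2Q:
(23, 46) + (51, 40). λ = (40 - 46)/(51 - 23) ≡ 47/28 mod 53. 28⁻¹ ≡ 36 (mod 53) since 28·36 = 1008 ≡ 1, so λ ≡ 49.
  x = λ² - 23 - 51 = 2401 - 74 ≡ 48; y = λ·(23 - 48) - 46 ≡ 1. → (48, 1)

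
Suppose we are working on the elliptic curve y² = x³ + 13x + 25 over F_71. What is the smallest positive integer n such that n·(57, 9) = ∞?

2P: tangent at (57, 9): λ = (3·57² + 13)/(2·9) ≡ 33/18. 18⁻¹ ≡ 4 (mod 71), so λ ≡ 33·4 ≡ 61.
  x = λ² - 57 - 57 = 3721 - 114 ≡ 57; y = λ·(57 - 57) - 9 ≡ 62. → (57, 62)
3P: (57, 62) + (57, 9): same x and y₁ ≡ -y₂, so the sum is ∞.
3P = ∞, so the order is 3.

3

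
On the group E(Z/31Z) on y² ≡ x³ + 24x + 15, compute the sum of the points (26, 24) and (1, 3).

(26, 24) + (1, 3). λ = (3 - 24)/(1 - 26) ≡ 10/6 mod 31. 6⁻¹ ≡ 26 (mod 31), so λ ≡ 12.
  x = λ² - 26 - 1 = 144 - 27 ≡ 24; y = λ·(26 - 24) - 24 ≡ 0. → (24, 0)

(24, 0)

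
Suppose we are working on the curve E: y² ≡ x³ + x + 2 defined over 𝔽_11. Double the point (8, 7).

tangent at (8, 7): λ = (3·8² + 1)/(2·7) ≡ 6/3. 3⁻¹ ≡ 4 (mod 11), so λ ≡ 6·4 ≡ 2.
  x = λ² - 8 - 8 = 4 - 16 ≡ 10; y = λ·(8 - 10) - 7 ≡ 0. → (10, 0)

(10, 0)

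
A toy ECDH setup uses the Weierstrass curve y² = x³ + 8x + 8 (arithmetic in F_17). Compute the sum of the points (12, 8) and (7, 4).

(12, 8) + (7, 4). λ = (4 - 8)/(7 - 12) ≡ 13/12 mod 17. 12⁻¹ ≡ 10 (mod 17), so λ ≡ 11.
  x = λ² - 12 - 7 = 121 - 19 ≡ 0; y = λ·(12 - 0) - 8 ≡ 5. → (0, 5)

(0, 5)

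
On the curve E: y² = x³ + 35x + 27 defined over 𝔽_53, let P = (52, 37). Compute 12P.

Double-and-add on 12 = (1100)₂. Start with P = (52, 37) for the leading 1-bit.
double: tangent at (52, 37): λ = (3·52² + 35)/(2·37) ≡ 38/21. 21⁻¹ ≡ 48 (mod 53), so λ ≡ 38·48 ≡ 22.
  x = λ² - 52 - 52 = 484 - 104 ≡ 9; y = λ·(52 - 9) - 37 ≡ 8. → (9, 8)
add P: (9, 8) + (52, 37). λ = (37 - 8)/(52 - 9) ≡ 29/43 mod 53. 43⁻¹ ≡ 37 (mod 53), so λ ≡ 13.
  x = λ² - 9 - 52 = 169 - 61 ≡ 2; y = λ·(9 - 2) - 8 ≡ 30. → (2, 30)
double: tangent at (2, 30): λ = (3·2² + 35)/(2·30) ≡ 47/7. 7⁻¹ ≡ 38 (mod 53) since 7·38 = 266 ≡ 1, so λ ≡ 47·38 ≡ 37.
  x = λ² - 2 - 2 = 1369 - 4 ≡ 40; y = λ·(2 - 40) - 30 ≡ 48. → (40, 48)
double: tangent at (40, 48): λ = (3·40² + 35)/(2·48) ≡ 12/43. 43⁻¹ ≡ 37 (mod 53), so λ ≡ 12·37 ≡ 20.
  x = λ² - 40 - 40 = 400 - 80 ≡ 2; y = λ·(40 - 2) - 48 ≡ 23. → (2, 23)

(2, 23)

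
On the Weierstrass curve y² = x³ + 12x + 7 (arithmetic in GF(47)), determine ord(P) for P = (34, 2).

7

2P: tangent at (34, 2): λ = (3·34² + 12)/(2·2) ≡ 2/4. 4⁻¹ ≡ 12 (mod 47), so λ ≡ 2·12 ≡ 24.
  x = λ² - 34 - 34 = 576 - 68 ≡ 38; y = λ·(34 - 38) - 2 ≡ 43. → (38, 43)
3P: (38, 43) + (34, 2). λ = (2 - 43)/(34 - 38) ≡ 6/43 mod 47. 43⁻¹ ≡ 35 (mod 47), so λ ≡ 22.
  x = λ² - 38 - 34 = 484 - 72 ≡ 36; y = λ·(38 - 36) - 43 ≡ 1. → (36, 1)
4P: (36, 1) + (34, 2). λ = (2 - 1)/(34 - 36) ≡ 1/45 mod 47. 45⁻¹ ≡ 23 (mod 47), so λ ≡ 23.
  x = λ² - 36 - 34 = 529 - 70 ≡ 36; y = λ·(36 - 36) - 1 ≡ 46. → (36, 46)
5P: (36, 46) + (34, 2). λ = (2 - 46)/(34 - 36) ≡ 3/45 mod 47. 45⁻¹ ≡ 23 (mod 47) since 45·23 = 1035 ≡ 1, so λ ≡ 22.
  x = λ² - 36 - 34 = 484 - 70 ≡ 38; y = λ·(36 - 38) - 46 ≡ 4. → (38, 4)
6P: (38, 4) + (34, 2). λ = (2 - 4)/(34 - 38) ≡ 45/43 mod 47. 43⁻¹ ≡ 35 (mod 47) since 43·35 = 1505 ≡ 1, so λ ≡ 24.
  x = λ² - 38 - 34 = 576 - 72 ≡ 34; y = λ·(38 - 34) - 4 ≡ 45. → (34, 45)
7P: (34, 45) + (34, 2): same x and y₁ ≡ -y₂, so the sum is ∞.
7P = ∞, so the order is 7.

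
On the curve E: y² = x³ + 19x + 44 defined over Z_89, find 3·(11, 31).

(0, 20)

Write P = (11, 31).
Repeated addition: build up to 3P.
2P: tangent at (11, 31): λ = (3·11² + 19)/(2·31) ≡ 26/62. 62⁻¹ ≡ 56 (mod 89) since 62·56 = 3472 ≡ 1, so λ ≡ 26·56 ≡ 32.
  x = λ² - 11 - 11 = 1024 - 22 ≡ 23; y = λ·(11 - 23) - 31 ≡ 30. → (23, 30)
3P: (23, 30) + (11, 31). λ = (31 - 30)/(11 - 23) ≡ 1/77 mod 89. 77⁻¹ ≡ 37 (mod 89), so λ ≡ 37.
  x = λ² - 23 - 11 = 1369 - 34 ≡ 0; y = λ·(23 - 0) - 30 ≡ 20. → (0, 20)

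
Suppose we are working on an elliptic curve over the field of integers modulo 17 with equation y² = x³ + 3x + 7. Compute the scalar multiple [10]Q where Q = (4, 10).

(8, 4)

Double-and-add on 10 = (1010)₂. Start with Q = (4, 10) for the leading 1-bit.
double: tangent at (4, 10): λ = (3·4² + 3)/(2·10) ≡ 0/3. 3⁻¹ ≡ 6 (mod 17), so λ ≡ 0·6 ≡ 0.
  x = λ² - 4 - 4 = 0 - 8 ≡ 9; y = λ·(4 - 9) - 10 ≡ 7. → (9, 7)
double: tangent at (9, 7): λ = (3·9² + 3)/(2·7) ≡ 8/14. 14⁻¹ ≡ 11 (mod 17), so λ ≡ 8·11 ≡ 3.
  x = λ² - 9 - 9 = 9 - 18 ≡ 8; y = λ·(9 - 8) - 7 ≡ 13. → (8, 13)
add Q: (8, 13) + (4, 10). λ = (10 - 13)/(4 - 8) ≡ 14/13 mod 17. 13⁻¹ ≡ 4 (mod 17) since 13·4 = 52 ≡ 1, so λ ≡ 5.
  x = λ² - 8 - 4 = 25 - 12 ≡ 13; y = λ·(8 - 13) - 13 ≡ 13. → (13, 13)
double: tangent at (13, 13): λ = (3·13² + 3)/(2·13) ≡ 0/9. 9⁻¹ ≡ 2 (mod 17), so λ ≡ 0·2 ≡ 0.
  x = λ² - 13 - 13 = 0 - 26 ≡ 8; y = λ·(13 - 8) - 13 ≡ 4. → (8, 4)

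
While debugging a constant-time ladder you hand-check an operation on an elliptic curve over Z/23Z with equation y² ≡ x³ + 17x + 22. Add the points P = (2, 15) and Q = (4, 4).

(2, 15) + (4, 4). λ = (4 - 15)/(4 - 2) ≡ 12/2 mod 23. 2⁻¹ ≡ 12 (mod 23), so λ ≡ 6.
  x = λ² - 2 - 4 = 36 - 6 ≡ 7; y = λ·(2 - 7) - 15 ≡ 1. → (7, 1)

(7, 1)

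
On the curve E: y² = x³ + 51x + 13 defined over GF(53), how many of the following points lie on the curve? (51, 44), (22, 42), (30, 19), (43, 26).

(51, 44): 44² ≡ 28, rhs ≡ 9 → off.
(22, 42): 42² ≡ 15, rhs ≡ 17 → off.
(30, 19): 19² ≡ 43, rhs ≡ 29 → off.
(43, 26): 26² ≡ 40, rhs ≡ 40 → on.

1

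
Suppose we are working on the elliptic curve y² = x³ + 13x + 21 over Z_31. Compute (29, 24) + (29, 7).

The two points share x = 29 and their y-coordinates satisfy 24 + 7 ≡ 0 (mod 31), so they are inverses. Their sum is 𝒪.

O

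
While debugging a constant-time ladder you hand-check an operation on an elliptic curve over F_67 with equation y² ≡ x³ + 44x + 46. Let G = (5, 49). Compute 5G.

Double-and-add on 5 = (101)₂. Start with G = (5, 49) for the leading 1-bit.
double: tangent at (5, 49): λ = (3·5² + 44)/(2·49) ≡ 52/31. 31⁻¹ ≡ 13 (mod 67), so λ ≡ 52·13 ≡ 6.
  x = λ² - 5 - 5 = 36 - 10 ≡ 26; y = λ·(5 - 26) - 49 ≡ 26. → (26, 26)
double: tangent at (26, 26): λ = (3·26² + 44)/(2·26) ≡ 62/52. 52⁻¹ ≡ 58 (mod 67) since 52·58 = 3016 ≡ 1, so λ ≡ 62·58 ≡ 45.
  x = λ² - 26 - 26 = 2025 - 52 ≡ 30; y = λ·(26 - 30) - 26 ≡ 62. → (30, 62)
add G: (30, 62) + (5, 49). λ = (49 - 62)/(5 - 30) ≡ 54/42 mod 67. 42⁻¹ ≡ 8 (mod 67), so λ ≡ 30.
  x = λ² - 30 - 5 = 900 - 35 ≡ 61; y = λ·(30 - 61) - 62 ≡ 13. → (61, 13)

(61, 13)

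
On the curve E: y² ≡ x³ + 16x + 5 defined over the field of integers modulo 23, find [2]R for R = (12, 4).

tangent at (12, 4): λ = (3·12² + 16)/(2·4) ≡ 11/8. 8⁻¹ ≡ 3 (mod 23) since 8·3 = 24 ≡ 1, so λ ≡ 11·3 ≡ 10.
  x = λ² - 12 - 12 = 100 - 24 ≡ 7; y = λ·(12 - 7) - 4 ≡ 0. → (7, 0)

(7, 0)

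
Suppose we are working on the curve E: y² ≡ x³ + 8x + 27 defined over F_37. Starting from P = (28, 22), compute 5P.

(18, 34)

Repeated addition: build up to 5P.
2P: tangent at (28, 22): λ = (3·28² + 8)/(2·22) ≡ 29/7. 7⁻¹ ≡ 16 (mod 37), so λ ≡ 29·16 ≡ 20.
  x = λ² - 28 - 28 = 400 - 56 ≡ 11; y = λ·(28 - 11) - 22 ≡ 22. → (11, 22)
3P: (11, 22) + (28, 22). λ = (22 - 22)/(28 - 11) ≡ 0/17 mod 37. 17⁻¹ ≡ 24 (mod 37), so λ ≡ 0.
  x = λ² - 11 - 28 = 0 - 39 ≡ 35; y = λ·(11 - 35) - 22 ≡ 15. → (35, 15)
4P: (35, 15) + (28, 22). λ = (22 - 15)/(28 - 35) ≡ 7/30 mod 37. 30⁻¹ ≡ 21 (mod 37) since 30·21 = 630 ≡ 1, so λ ≡ 36.
  x = λ² - 35 - 28 = 1296 - 63 ≡ 12; y = λ·(35 - 12) - 15 ≡ 36. → (12, 36)
5P: (12, 36) + (28, 22). λ = (22 - 36)/(28 - 12) ≡ 23/16 mod 37. 16⁻¹ ≡ 7 (mod 37), so λ ≡ 13.
  x = λ² - 12 - 28 = 169 - 40 ≡ 18; y = λ·(12 - 18) - 36 ≡ 34. → (18, 34)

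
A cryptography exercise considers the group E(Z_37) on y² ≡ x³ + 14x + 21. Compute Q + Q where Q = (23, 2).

(25, 30)

tangent at (23, 2): λ = (3·23² + 14)/(2·2) ≡ 10/4. 4⁻¹ ≡ 28 (mod 37), so λ ≡ 10·28 ≡ 21.
  x = λ² - 23 - 23 = 441 - 46 ≡ 25; y = λ·(23 - 25) - 2 ≡ 30. → (25, 30)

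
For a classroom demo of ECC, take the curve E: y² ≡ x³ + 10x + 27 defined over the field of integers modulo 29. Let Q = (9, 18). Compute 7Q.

(22, 7)

Repeated addition: build up to 7Q.
2Q: tangent at (9, 18): λ = (3·9² + 10)/(2·18) ≡ 21/7. 7⁻¹ ≡ 25 (mod 29) since 7·25 = 175 ≡ 1, so λ ≡ 21·25 ≡ 3.
  x = λ² - 9 - 9 = 9 - 18 ≡ 20; y = λ·(9 - 20) - 18 ≡ 7. → (20, 7)
3Q: (20, 7) + (9, 18). λ = (18 - 7)/(9 - 20) ≡ 11/18 mod 29. 18⁻¹ ≡ 21 (mod 29), so λ ≡ 28.
  x = λ² - 20 - 9 = 784 - 29 ≡ 1; y = λ·(20 - 1) - 7 ≡ 3. → (1, 3)
4Q: (1, 3) + (9, 18). λ = (18 - 3)/(9 - 1) ≡ 15/8 mod 29. 8⁻¹ ≡ 11 (mod 29) since 8·11 = 88 ≡ 1, so λ ≡ 20.
  x = λ² - 1 - 9 = 400 - 10 ≡ 13; y = λ·(1 - 13) - 3 ≡ 18. → (13, 18)
5Q: (13, 18) + (9, 18). λ = (18 - 18)/(9 - 13) ≡ 0/25 mod 29. 25⁻¹ ≡ 7 (mod 29) since 25·7 = 175 ≡ 1, so λ ≡ 0.
  x = λ² - 13 - 9 = 0 - 22 ≡ 7; y = λ·(13 - 7) - 18 ≡ 11. → (7, 11)
6Q: (7, 11) + (9, 18). λ = (18 - 11)/(9 - 7) ≡ 7/2 mod 29. 2⁻¹ ≡ 15 (mod 29), so λ ≡ 18.
  x = λ² - 7 - 9 = 324 - 16 ≡ 18; y = λ·(7 - 18) - 11 ≡ 23. → (18, 23)
7Q: (18, 23) + (9, 18). λ = (18 - 23)/(9 - 18) ≡ 24/20 mod 29. 20⁻¹ ≡ 16 (mod 29) since 20·16 = 320 ≡ 1, so λ ≡ 7.
  x = λ² - 18 - 9 = 49 - 27 ≡ 22; y = λ·(18 - 22) - 23 ≡ 7. → (22, 7)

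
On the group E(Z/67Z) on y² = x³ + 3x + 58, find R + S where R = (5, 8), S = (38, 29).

(5, 8) + (38, 29). λ = (29 - 8)/(38 - 5) ≡ 21/33 mod 67. 33⁻¹ ≡ 65 (mod 67), so λ ≡ 25.
  x = λ² - 5 - 38 = 625 - 43 ≡ 46; y = λ·(5 - 46) - 8 ≡ 39. → (46, 39)

(46, 39)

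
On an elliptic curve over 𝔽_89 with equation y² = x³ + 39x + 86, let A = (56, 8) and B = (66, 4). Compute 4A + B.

First 4A:
Repeated addition: build up to 4A.
2A: tangent at (56, 8): λ = (3·56² + 39)/(2·8) ≡ 13/16. 16⁻¹ ≡ 39 (mod 89) since 16·39 = 624 ≡ 1, so λ ≡ 13·39 ≡ 62.
  x = λ² - 56 - 56 = 3844 - 112 ≡ 83; y = λ·(56 - 83) - 8 ≡ 9. → (83, 9)
3A: (83, 9) + (56, 8). λ = (8 - 9)/(56 - 83) ≡ 88/62 mod 89. 62⁻¹ ≡ 56 (mod 89), so λ ≡ 33.
  x = λ² - 83 - 56 = 1089 - 139 ≡ 60; y = λ·(83 - 60) - 9 ≡ 38. → (60, 38)
4A: (60, 38) + (56, 8). λ = (8 - 38)/(56 - 60) ≡ 59/85 mod 89. 85⁻¹ ≡ 22 (mod 89), so λ ≡ 52.
  x = λ² - 60 - 56 = 2704 - 116 ≡ 7; y = λ·(60 - 7) - 38 ≡ 48. → (7, 48)
4A = (7, 48).
Finally 4A + B:
(7, 48) + (66, 4). λ = (4 - 48)/(66 - 7) ≡ 45/59 mod 89. 59⁻¹ ≡ 86 (mod 89) since 59·86 = 5074 ≡ 1, so λ ≡ 43.
  x = λ² - 7 - 66 = 1849 - 73 ≡ 85; y = λ·(7 - 85) - 48 ≡ 69. → (85, 69)

(85, 69)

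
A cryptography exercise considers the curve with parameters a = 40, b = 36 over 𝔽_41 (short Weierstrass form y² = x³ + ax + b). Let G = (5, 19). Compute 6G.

Repeated addition: build up to 6G.
2G: tangent at (5, 19): λ = (3·5² + 40)/(2·19) ≡ 33/38. 38⁻¹ ≡ 27 (mod 41), so λ ≡ 33·27 ≡ 30.
  x = λ² - 5 - 5 = 900 - 10 ≡ 29; y = λ·(5 - 29) - 19 ≡ 40. → (29, 40)
3G: (29, 40) + (5, 19). λ = (19 - 40)/(5 - 29) ≡ 20/17 mod 41. 17⁻¹ ≡ 29 (mod 41), so λ ≡ 6.
  x = λ² - 29 - 5 = 36 - 34 ≡ 2; y = λ·(29 - 2) - 40 ≡ 40. → (2, 40)
4G: (2, 40) + (5, 19). λ = (19 - 40)/(5 - 2) ≡ 20/3 mod 41. 3⁻¹ ≡ 14 (mod 41), so λ ≡ 34.
  x = λ² - 2 - 5 = 1156 - 7 ≡ 1; y = λ·(2 - 1) - 40 ≡ 35. → (1, 35)
5G: (1, 35) + (5, 19). λ = (19 - 35)/(5 - 1) ≡ 25/4 mod 41. 4⁻¹ ≡ 31 (mod 41) since 4·31 = 124 ≡ 1, so λ ≡ 37.
  x = λ² - 1 - 5 = 1369 - 6 ≡ 10; y = λ·(1 - 10) - 35 ≡ 1. → (10, 1)
6G: (10, 1) + (5, 19). λ = (19 - 1)/(5 - 10) ≡ 18/36 mod 41. 36⁻¹ ≡ 8 (mod 41), so λ ≡ 21.
  x = λ² - 10 - 5 = 441 - 15 ≡ 16; y = λ·(10 - 16) - 1 ≡ 37. → (16, 37)

(16, 37)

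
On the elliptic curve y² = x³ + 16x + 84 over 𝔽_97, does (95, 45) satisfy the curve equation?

no

y² = 45² ≡ 85; x³ + 16x + 84 = 858979 ≡ 44 (mod 97). 85 ≠ 44.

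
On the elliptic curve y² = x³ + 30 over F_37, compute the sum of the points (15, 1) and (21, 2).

(0, 20)

(15, 1) + (21, 2). λ = (2 - 1)/(21 - 15) ≡ 1/6 mod 37. 6⁻¹ ≡ 31 (mod 37) since 6·31 = 186 ≡ 1, so λ ≡ 31.
  x = λ² - 15 - 21 = 961 - 36 ≡ 0; y = λ·(15 - 0) - 1 ≡ 20. → (0, 20)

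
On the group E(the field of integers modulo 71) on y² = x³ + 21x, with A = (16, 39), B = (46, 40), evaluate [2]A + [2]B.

(16, 39)

First 2A:
Repeated addition: build up to 2A.
2A: tangent at (16, 39): λ = (3·16² + 21)/(2·39) ≡ 8/7. 7⁻¹ ≡ 61 (mod 71), so λ ≡ 8·61 ≡ 62.
  x = λ² - 16 - 16 = 3844 - 32 ≡ 49; y = λ·(16 - 49) - 39 ≡ 45. → (49, 45)
2A = (49, 45).
Next 2B:
Repeated addition: build up to 2B.
2B: tangent at (46, 40): λ = (3·46² + 21)/(2·40) ≡ 50/9. 9⁻¹ ≡ 8 (mod 71), so λ ≡ 50·8 ≡ 45.
  x = λ² - 46 - 46 = 2025 - 92 ≡ 16; y = λ·(46 - 16) - 40 ≡ 32. → (16, 32)
2B = (16, 32).
Finally 2A + 2B:
(49, 45) + (16, 32). λ = (32 - 45)/(16 - 49) ≡ 58/38 mod 71. 38⁻¹ ≡ 43 (mod 71), so λ ≡ 9.
  x = λ² - 49 - 16 = 81 - 65 ≡ 16; y = λ·(49 - 16) - 45 ≡ 39. → (16, 39)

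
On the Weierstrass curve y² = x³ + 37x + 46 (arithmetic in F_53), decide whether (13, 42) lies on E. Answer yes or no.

y² = 42² ≡ 15; x³ + 37x + 46 = 2724 ≡ 21 (mod 53). 15 ≠ 21.

no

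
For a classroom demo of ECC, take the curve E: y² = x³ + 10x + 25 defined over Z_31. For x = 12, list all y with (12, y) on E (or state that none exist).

x³ + 10x + 25 = 1873 ≡ 13 (mod 31).
13 is a non-residue mod 31; no y exists.

none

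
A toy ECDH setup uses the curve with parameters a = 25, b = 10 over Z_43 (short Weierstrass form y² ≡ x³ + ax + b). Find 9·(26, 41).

Write G = (26, 41).
Double-and-add on 9 = (1001)₂. Start with G = (26, 41) for the leading 1-bit.
double: tangent at (26, 41): λ = (3·26² + 25)/(2·41) ≡ 32/39. 39⁻¹ ≡ 32 (mod 43), so λ ≡ 32·32 ≡ 35.
  x = λ² - 26 - 26 = 1225 - 52 ≡ 12; y = λ·(26 - 12) - 41 ≡ 19. → (12, 19)
double: tangent at (12, 19): λ = (3·12² + 25)/(2·19) ≡ 27/38. 38⁻¹ ≡ 17 (mod 43) since 38·17 = 646 ≡ 1, so λ ≡ 27·17 ≡ 29.
  x = λ² - 12 - 12 = 841 - 24 ≡ 0; y = λ·(12 - 0) - 19 ≡ 28. → (0, 28)
double: tangent at (0, 28): λ = (3·0² + 25)/(2·28) ≡ 25/13. 13⁻¹ ≡ 10 (mod 43) since 13·10 = 130 ≡ 1, so λ ≡ 25·10 ≡ 35.
  x = λ² - 0 - 0 = 1225 - 0 ≡ 21; y = λ·(0 - 21) - 28 ≡ 11. → (21, 11)
add G: (21, 11) + (26, 41). λ = (41 - 11)/(26 - 21) ≡ 30/5 mod 43. 5⁻¹ ≡ 26 (mod 43) since 5·26 = 130 ≡ 1, so λ ≡ 6.
  x = λ² - 21 - 26 = 36 - 47 ≡ 32; y = λ·(21 - 32) - 11 ≡ 9. → (32, 9)

(32, 9)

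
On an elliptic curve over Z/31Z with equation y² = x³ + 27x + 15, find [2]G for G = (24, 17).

(30, 7)

tangent at (24, 17): λ = (3·24² + 27)/(2·17) ≡ 19/3. 3⁻¹ ≡ 21 (mod 31), so λ ≡ 19·21 ≡ 27.
  x = λ² - 24 - 24 = 729 - 48 ≡ 30; y = λ·(24 - 30) - 17 ≡ 7. → (30, 7)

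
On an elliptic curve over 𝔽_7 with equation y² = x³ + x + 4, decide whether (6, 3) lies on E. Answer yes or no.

y² = 3² ≡ 2; x³ + 1x + 4 = 226 ≡ 2 (mod 7). 2 = 2.

yes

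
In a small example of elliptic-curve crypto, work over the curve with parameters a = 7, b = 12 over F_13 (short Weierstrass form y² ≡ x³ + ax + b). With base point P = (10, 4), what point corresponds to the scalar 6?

Double-and-add on 6 = (110)₂. Start with P = (10, 4) for the leading 1-bit.
double: tangent at (10, 4): λ = (3·10² + 7)/(2·4) ≡ 8/8. 8⁻¹ ≡ 5 (mod 13), so λ ≡ 8·5 ≡ 1.
  x = λ² - 10 - 10 = 1 - 20 ≡ 7; y = λ·(10 - 7) - 4 ≡ 12. → (7, 12)
add P: (7, 12) + (10, 4). λ = (4 - 12)/(10 - 7) ≡ 5/3 mod 13. 3⁻¹ ≡ 9 (mod 13), so λ ≡ 6.
  x = λ² - 7 - 10 = 36 - 17 ≡ 6; y = λ·(7 - 6) - 12 ≡ 7. → (6, 7)
double: tangent at (6, 7): λ = (3·6² + 7)/(2·7) ≡ 11/1. 1⁻¹ ≡ 1 (mod 13), so λ ≡ 11·1 ≡ 11.
  x = λ² - 6 - 6 = 121 - 12 ≡ 5; y = λ·(6 - 5) - 7 ≡ 4. → (5, 4)

(5, 4)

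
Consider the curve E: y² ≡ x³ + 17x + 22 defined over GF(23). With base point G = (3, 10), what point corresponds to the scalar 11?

Repeated addition: build up to 11G.
2G: tangent at (3, 10): λ = (3·3² + 17)/(2·10) ≡ 21/20. 20⁻¹ ≡ 15 (mod 23), so λ ≡ 21·15 ≡ 16.
  x = λ² - 3 - 3 = 256 - 6 ≡ 20; y = λ·(3 - 20) - 10 ≡ 17. → (20, 17)
3G: (20, 17) + (3, 10). λ = (10 - 17)/(3 - 20) ≡ 16/6 mod 23. 6⁻¹ ≡ 4 (mod 23), so λ ≡ 18.
  x = λ² - 20 - 3 = 324 - 23 ≡ 2; y = λ·(20 - 2) - 17 ≡ 8. → (2, 8)
4G: (2, 8) + (3, 10). λ = (10 - 8)/(3 - 2) ≡ 2/1 mod 23. 1⁻¹ ≡ 1 (mod 23) since 1·1 = 1 ≡ 1, so λ ≡ 2.
  x = λ² - 2 - 3 = 4 - 5 ≡ 22; y = λ·(2 - 22) - 8 ≡ 21. → (22, 21)
5G: (22, 21) + (3, 10). λ = (10 - 21)/(3 - 22) ≡ 12/4 mod 23. 4⁻¹ ≡ 6 (mod 23) since 4·6 = 24 ≡ 1, so λ ≡ 3.
  x = λ² - 22 - 3 = 9 - 25 ≡ 7; y = λ·(22 - 7) - 21 ≡ 1. → (7, 1)
6G: (7, 1) + (3, 10). λ = (10 - 1)/(3 - 7) ≡ 9/19 mod 23. 19⁻¹ ≡ 17 (mod 23) since 19·17 = 323 ≡ 1, so λ ≡ 15.
  x = λ² - 7 - 3 = 225 - 10 ≡ 8; y = λ·(7 - 8) - 1 ≡ 7. → (8, 7)
7G: (8, 7) + (3, 10). λ = (10 - 7)/(3 - 8) ≡ 3/18 mod 23. 18⁻¹ ≡ 9 (mod 23), so λ ≡ 4.
  x = λ² - 8 - 3 = 16 - 11 ≡ 5; y = λ·(8 - 5) - 7 ≡ 5. → (5, 5)
8G: (5, 5) + (3, 10). λ = (10 - 5)/(3 - 5) ≡ 5/21 mod 23. 21⁻¹ ≡ 11 (mod 23), so λ ≡ 9.
  x = λ² - 5 - 3 = 81 - 8 ≡ 4; y = λ·(5 - 4) - 5 ≡ 4. → (4, 4)
9G: (4, 4) + (3, 10). λ = (10 - 4)/(3 - 4) ≡ 6/22 mod 23. 22⁻¹ ≡ 22 (mod 23) since 22·22 = 484 ≡ 1, so λ ≡ 17.
  x = λ² - 4 - 3 = 289 - 7 ≡ 6; y = λ·(4 - 6) - 4 ≡ 8. → (6, 8)
10G: (6, 8) + (3, 10). λ = (10 - 8)/(3 - 6) ≡ 2/20 mod 23. 20⁻¹ ≡ 15 (mod 23), so λ ≡ 7.
  x = λ² - 6 - 3 = 49 - 9 ≡ 17; y = λ·(6 - 17) - 8 ≡ 7. → (17, 7)
11G: (17, 7) + (3, 10). λ = (10 - 7)/(3 - 17) ≡ 3/9 mod 23. 9⁻¹ ≡ 18 (mod 23), so λ ≡ 8.
  x = λ² - 17 - 3 = 64 - 20 ≡ 21; y = λ·(17 - 21) - 7 ≡ 7. → (21, 7)

(21, 7)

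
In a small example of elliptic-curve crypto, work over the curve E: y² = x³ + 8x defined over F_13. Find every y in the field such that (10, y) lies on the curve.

x³ + 8x + 0 = 1080 ≡ 1 (mod 13).
Square roots of 1 mod 13: 1 and 12 (since 1² = 1 ≡ 1).

1, 12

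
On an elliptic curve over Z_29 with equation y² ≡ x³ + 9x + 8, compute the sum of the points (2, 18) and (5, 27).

(2, 11)

(2, 18) + (5, 27). λ = (27 - 18)/(5 - 2) ≡ 9/3 mod 29. 3⁻¹ ≡ 10 (mod 29), so λ ≡ 3.
  x = λ² - 2 - 5 = 9 - 7 ≡ 2; y = λ·(2 - 2) - 18 ≡ 11. → (2, 11)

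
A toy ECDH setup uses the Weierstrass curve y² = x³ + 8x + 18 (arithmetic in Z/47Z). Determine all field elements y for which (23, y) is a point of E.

14, 33

x³ + 8x + 18 = 12369 ≡ 8 (mod 47).
Square roots of 8 mod 47: 14 and 33 (since 14² = 196 ≡ 8).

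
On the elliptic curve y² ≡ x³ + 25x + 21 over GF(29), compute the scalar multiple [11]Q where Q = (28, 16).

Repeated addition: build up to 11Q.
2Q: tangent at (28, 16): λ = (3·28² + 25)/(2·16) ≡ 28/3. 3⁻¹ ≡ 10 (mod 29), so λ ≡ 28·10 ≡ 19.
  x = λ² - 28 - 28 = 361 - 56 ≡ 15; y = λ·(28 - 15) - 16 ≡ 28. → (15, 28)
3Q: (15, 28) + (28, 16). λ = (16 - 28)/(28 - 15) ≡ 17/13 mod 29. 13⁻¹ ≡ 9 (mod 29) since 13·9 = 117 ≡ 1, so λ ≡ 8.
  x = λ² - 15 - 28 = 64 - 43 ≡ 21; y = λ·(15 - 21) - 28 ≡ 11. → (21, 11)
4Q: (21, 11) + (28, 16). λ = (16 - 11)/(28 - 21) ≡ 5/7 mod 29. 7⁻¹ ≡ 25 (mod 29) since 7·25 = 175 ≡ 1, so λ ≡ 9.
  x = λ² - 21 - 28 = 81 - 49 ≡ 3; y = λ·(21 - 3) - 11 ≡ 6. → (3, 6)
5Q: (3, 6) + (28, 16). λ = (16 - 6)/(28 - 3) ≡ 10/25 mod 29. 25⁻¹ ≡ 7 (mod 29), so λ ≡ 12.
  x = λ² - 3 - 28 = 144 - 31 ≡ 26; y = λ·(3 - 26) - 6 ≡ 8. → (26, 8)
6Q: (26, 8) + (28, 16). λ = (16 - 8)/(28 - 26) ≡ 8/2 mod 29. 2⁻¹ ≡ 15 (mod 29), so λ ≡ 4.
  x = λ² - 26 - 28 = 16 - 54 ≡ 20; y = λ·(26 - 20) - 8 ≡ 16. → (20, 16)
7Q: (20, 16) + (28, 16). λ = (16 - 16)/(28 - 20) ≡ 0/8 mod 29. 8⁻¹ ≡ 11 (mod 29) since 8·11 = 88 ≡ 1, so λ ≡ 0.
  x = λ² - 20 - 28 = 0 - 48 ≡ 10; y = λ·(20 - 10) - 16 ≡ 13. → (10, 13)
8Q: (10, 13) + (28, 16). λ = (16 - 13)/(28 - 10) ≡ 3/18 mod 29. 18⁻¹ ≡ 21 (mod 29) since 18·21 = 378 ≡ 1, so λ ≡ 5.
  x = λ² - 10 - 28 = 25 - 38 ≡ 16; y = λ·(10 - 16) - 13 ≡ 15. → (16, 15)
9Q: (16, 15) + (28, 16). λ = (16 - 15)/(28 - 16) ≡ 1/12 mod 29. 12⁻¹ ≡ 17 (mod 29) since 12·17 = 204 ≡ 1, so λ ≡ 17.
  x = λ² - 16 - 28 = 289 - 44 ≡ 13; y = λ·(16 - 13) - 15 ≡ 7. → (13, 7)
10Q: (13, 7) + (28, 16). λ = (16 - 7)/(28 - 13) ≡ 9/15 mod 29. 15⁻¹ ≡ 2 (mod 29), so λ ≡ 18.
  x = λ² - 13 - 28 = 324 - 41 ≡ 22; y = λ·(13 - 22) - 7 ≡ 5. → (22, 5)
11Q: (22, 5) + (28, 16). λ = (16 - 5)/(28 - 22) ≡ 11/6 mod 29. 6⁻¹ ≡ 5 (mod 29), so λ ≡ 26.
  x = λ² - 22 - 28 = 676 - 50 ≡ 17; y = λ·(22 - 17) - 5 ≡ 9. → (17, 9)

(17, 9)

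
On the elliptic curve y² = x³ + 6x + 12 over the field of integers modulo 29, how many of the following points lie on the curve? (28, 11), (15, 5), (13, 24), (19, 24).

(28, 11): 11² ≡ 5, rhs ≡ 5 → on.
(15, 5): 5² ≡ 25, rhs ≡ 26 → off.
(13, 24): 24² ≡ 25, rhs ≡ 25 → on.
(19, 24): 24² ≡ 25, rhs ≡ 25 → on.

3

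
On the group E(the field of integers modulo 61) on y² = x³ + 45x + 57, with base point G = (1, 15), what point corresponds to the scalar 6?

(1, 46)

Double-and-add on 6 = (110)₂. Start with G = (1, 15) for the leading 1-bit.
double: tangent at (1, 15): λ = (3·1² + 45)/(2·15) ≡ 48/30. 30⁻¹ ≡ 59 (mod 61), so λ ≡ 48·59 ≡ 26.
  x = λ² - 1 - 1 = 676 - 2 ≡ 3; y = λ·(1 - 3) - 15 ≡ 55. → (3, 55)
add G: (3, 55) + (1, 15). λ = (15 - 55)/(1 - 3) ≡ 21/59 mod 61. 59⁻¹ ≡ 30 (mod 61) since 59·30 = 1770 ≡ 1, so λ ≡ 20.
  x = λ² - 3 - 1 = 400 - 4 ≡ 30; y = λ·(3 - 30) - 55 ≡ 15. → (30, 15)
double: tangent at (30, 15): λ = (3·30² + 45)/(2·15) ≡ 0/30. 30⁻¹ ≡ 59 (mod 61) since 30·59 = 1770 ≡ 1, so λ ≡ 0·59 ≡ 0.
  x = λ² - 30 - 30 = 0 - 60 ≡ 1; y = λ·(30 - 1) - 15 ≡ 46. → (1, 46)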